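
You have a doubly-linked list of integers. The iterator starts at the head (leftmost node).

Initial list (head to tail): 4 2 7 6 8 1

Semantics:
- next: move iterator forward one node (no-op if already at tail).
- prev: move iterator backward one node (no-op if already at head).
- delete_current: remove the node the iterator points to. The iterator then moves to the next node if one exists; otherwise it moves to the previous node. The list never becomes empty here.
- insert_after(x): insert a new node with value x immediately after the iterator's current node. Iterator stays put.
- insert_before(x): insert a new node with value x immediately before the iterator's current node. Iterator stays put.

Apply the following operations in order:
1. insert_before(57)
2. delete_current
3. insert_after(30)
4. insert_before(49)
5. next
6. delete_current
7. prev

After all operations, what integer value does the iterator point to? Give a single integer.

Answer: 2

Derivation:
After 1 (insert_before(57)): list=[57, 4, 2, 7, 6, 8, 1] cursor@4
After 2 (delete_current): list=[57, 2, 7, 6, 8, 1] cursor@2
After 3 (insert_after(30)): list=[57, 2, 30, 7, 6, 8, 1] cursor@2
After 4 (insert_before(49)): list=[57, 49, 2, 30, 7, 6, 8, 1] cursor@2
After 5 (next): list=[57, 49, 2, 30, 7, 6, 8, 1] cursor@30
After 6 (delete_current): list=[57, 49, 2, 7, 6, 8, 1] cursor@7
After 7 (prev): list=[57, 49, 2, 7, 6, 8, 1] cursor@2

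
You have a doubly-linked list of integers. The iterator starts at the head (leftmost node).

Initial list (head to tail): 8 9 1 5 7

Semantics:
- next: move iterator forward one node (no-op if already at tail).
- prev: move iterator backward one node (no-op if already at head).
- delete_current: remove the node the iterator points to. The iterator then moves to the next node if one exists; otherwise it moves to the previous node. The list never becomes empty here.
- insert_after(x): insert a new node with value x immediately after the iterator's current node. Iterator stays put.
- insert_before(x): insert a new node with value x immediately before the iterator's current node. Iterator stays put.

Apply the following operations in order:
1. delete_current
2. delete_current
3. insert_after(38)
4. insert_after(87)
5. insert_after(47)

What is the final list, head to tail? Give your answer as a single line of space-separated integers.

After 1 (delete_current): list=[9, 1, 5, 7] cursor@9
After 2 (delete_current): list=[1, 5, 7] cursor@1
After 3 (insert_after(38)): list=[1, 38, 5, 7] cursor@1
After 4 (insert_after(87)): list=[1, 87, 38, 5, 7] cursor@1
After 5 (insert_after(47)): list=[1, 47, 87, 38, 5, 7] cursor@1

Answer: 1 47 87 38 5 7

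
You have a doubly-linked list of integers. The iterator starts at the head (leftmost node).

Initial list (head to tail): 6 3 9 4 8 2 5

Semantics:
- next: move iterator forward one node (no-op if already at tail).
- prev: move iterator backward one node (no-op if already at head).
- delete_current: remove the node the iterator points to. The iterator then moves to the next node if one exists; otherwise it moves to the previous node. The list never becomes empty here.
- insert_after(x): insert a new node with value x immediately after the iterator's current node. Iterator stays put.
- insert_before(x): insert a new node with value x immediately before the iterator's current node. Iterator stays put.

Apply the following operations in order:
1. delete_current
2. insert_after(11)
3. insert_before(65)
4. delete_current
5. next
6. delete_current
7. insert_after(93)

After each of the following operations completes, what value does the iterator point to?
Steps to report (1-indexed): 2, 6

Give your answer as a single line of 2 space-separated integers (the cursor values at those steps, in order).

After 1 (delete_current): list=[3, 9, 4, 8, 2, 5] cursor@3
After 2 (insert_after(11)): list=[3, 11, 9, 4, 8, 2, 5] cursor@3
After 3 (insert_before(65)): list=[65, 3, 11, 9, 4, 8, 2, 5] cursor@3
After 4 (delete_current): list=[65, 11, 9, 4, 8, 2, 5] cursor@11
After 5 (next): list=[65, 11, 9, 4, 8, 2, 5] cursor@9
After 6 (delete_current): list=[65, 11, 4, 8, 2, 5] cursor@4
After 7 (insert_after(93)): list=[65, 11, 4, 93, 8, 2, 5] cursor@4

Answer: 3 4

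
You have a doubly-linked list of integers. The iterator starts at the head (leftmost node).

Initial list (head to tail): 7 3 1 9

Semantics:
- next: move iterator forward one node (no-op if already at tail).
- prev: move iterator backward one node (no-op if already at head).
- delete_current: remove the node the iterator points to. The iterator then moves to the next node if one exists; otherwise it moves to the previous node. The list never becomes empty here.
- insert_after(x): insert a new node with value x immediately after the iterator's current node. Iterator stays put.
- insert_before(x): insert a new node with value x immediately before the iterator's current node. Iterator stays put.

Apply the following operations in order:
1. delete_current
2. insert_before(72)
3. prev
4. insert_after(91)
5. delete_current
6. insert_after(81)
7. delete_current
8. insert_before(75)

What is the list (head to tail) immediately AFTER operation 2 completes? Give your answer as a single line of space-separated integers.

Answer: 72 3 1 9

Derivation:
After 1 (delete_current): list=[3, 1, 9] cursor@3
After 2 (insert_before(72)): list=[72, 3, 1, 9] cursor@3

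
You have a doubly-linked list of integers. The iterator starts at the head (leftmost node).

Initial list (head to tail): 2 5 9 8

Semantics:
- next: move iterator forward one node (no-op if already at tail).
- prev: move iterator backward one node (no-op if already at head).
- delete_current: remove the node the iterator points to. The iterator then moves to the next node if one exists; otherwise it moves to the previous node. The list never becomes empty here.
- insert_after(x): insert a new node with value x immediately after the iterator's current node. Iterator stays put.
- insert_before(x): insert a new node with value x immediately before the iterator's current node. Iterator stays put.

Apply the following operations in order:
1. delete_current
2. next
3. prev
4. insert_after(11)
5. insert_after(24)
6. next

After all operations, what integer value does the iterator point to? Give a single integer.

After 1 (delete_current): list=[5, 9, 8] cursor@5
After 2 (next): list=[5, 9, 8] cursor@9
After 3 (prev): list=[5, 9, 8] cursor@5
After 4 (insert_after(11)): list=[5, 11, 9, 8] cursor@5
After 5 (insert_after(24)): list=[5, 24, 11, 9, 8] cursor@5
After 6 (next): list=[5, 24, 11, 9, 8] cursor@24

Answer: 24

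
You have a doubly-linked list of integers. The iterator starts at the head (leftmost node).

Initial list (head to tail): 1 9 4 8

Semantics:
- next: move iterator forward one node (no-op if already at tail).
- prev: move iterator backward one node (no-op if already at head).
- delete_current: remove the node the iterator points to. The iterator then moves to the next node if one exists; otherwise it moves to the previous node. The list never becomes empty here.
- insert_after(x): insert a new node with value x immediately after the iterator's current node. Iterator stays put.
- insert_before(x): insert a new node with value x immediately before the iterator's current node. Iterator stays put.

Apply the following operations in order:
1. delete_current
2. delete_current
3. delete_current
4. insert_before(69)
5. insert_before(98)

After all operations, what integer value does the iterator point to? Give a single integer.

Answer: 8

Derivation:
After 1 (delete_current): list=[9, 4, 8] cursor@9
After 2 (delete_current): list=[4, 8] cursor@4
After 3 (delete_current): list=[8] cursor@8
After 4 (insert_before(69)): list=[69, 8] cursor@8
After 5 (insert_before(98)): list=[69, 98, 8] cursor@8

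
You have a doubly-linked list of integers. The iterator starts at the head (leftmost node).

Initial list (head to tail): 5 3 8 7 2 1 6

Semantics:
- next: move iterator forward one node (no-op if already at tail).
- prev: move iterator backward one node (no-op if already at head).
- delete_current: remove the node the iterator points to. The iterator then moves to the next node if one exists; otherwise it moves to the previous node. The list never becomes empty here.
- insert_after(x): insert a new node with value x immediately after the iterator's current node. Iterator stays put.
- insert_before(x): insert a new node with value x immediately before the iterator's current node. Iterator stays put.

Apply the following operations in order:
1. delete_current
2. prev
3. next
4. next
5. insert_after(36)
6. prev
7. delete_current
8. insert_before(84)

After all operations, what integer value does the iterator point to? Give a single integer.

Answer: 7

Derivation:
After 1 (delete_current): list=[3, 8, 7, 2, 1, 6] cursor@3
After 2 (prev): list=[3, 8, 7, 2, 1, 6] cursor@3
After 3 (next): list=[3, 8, 7, 2, 1, 6] cursor@8
After 4 (next): list=[3, 8, 7, 2, 1, 6] cursor@7
After 5 (insert_after(36)): list=[3, 8, 7, 36, 2, 1, 6] cursor@7
After 6 (prev): list=[3, 8, 7, 36, 2, 1, 6] cursor@8
After 7 (delete_current): list=[3, 7, 36, 2, 1, 6] cursor@7
After 8 (insert_before(84)): list=[3, 84, 7, 36, 2, 1, 6] cursor@7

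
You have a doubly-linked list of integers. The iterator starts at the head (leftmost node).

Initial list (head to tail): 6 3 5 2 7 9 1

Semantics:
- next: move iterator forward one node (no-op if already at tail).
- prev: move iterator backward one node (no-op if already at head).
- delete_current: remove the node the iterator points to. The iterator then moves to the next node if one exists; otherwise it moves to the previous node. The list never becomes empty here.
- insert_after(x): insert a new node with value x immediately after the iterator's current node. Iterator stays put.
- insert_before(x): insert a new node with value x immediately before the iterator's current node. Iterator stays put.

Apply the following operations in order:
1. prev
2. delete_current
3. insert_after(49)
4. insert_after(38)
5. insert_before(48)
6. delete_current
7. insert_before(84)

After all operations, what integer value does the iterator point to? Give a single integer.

Answer: 38

Derivation:
After 1 (prev): list=[6, 3, 5, 2, 7, 9, 1] cursor@6
After 2 (delete_current): list=[3, 5, 2, 7, 9, 1] cursor@3
After 3 (insert_after(49)): list=[3, 49, 5, 2, 7, 9, 1] cursor@3
After 4 (insert_after(38)): list=[3, 38, 49, 5, 2, 7, 9, 1] cursor@3
After 5 (insert_before(48)): list=[48, 3, 38, 49, 5, 2, 7, 9, 1] cursor@3
After 6 (delete_current): list=[48, 38, 49, 5, 2, 7, 9, 1] cursor@38
After 7 (insert_before(84)): list=[48, 84, 38, 49, 5, 2, 7, 9, 1] cursor@38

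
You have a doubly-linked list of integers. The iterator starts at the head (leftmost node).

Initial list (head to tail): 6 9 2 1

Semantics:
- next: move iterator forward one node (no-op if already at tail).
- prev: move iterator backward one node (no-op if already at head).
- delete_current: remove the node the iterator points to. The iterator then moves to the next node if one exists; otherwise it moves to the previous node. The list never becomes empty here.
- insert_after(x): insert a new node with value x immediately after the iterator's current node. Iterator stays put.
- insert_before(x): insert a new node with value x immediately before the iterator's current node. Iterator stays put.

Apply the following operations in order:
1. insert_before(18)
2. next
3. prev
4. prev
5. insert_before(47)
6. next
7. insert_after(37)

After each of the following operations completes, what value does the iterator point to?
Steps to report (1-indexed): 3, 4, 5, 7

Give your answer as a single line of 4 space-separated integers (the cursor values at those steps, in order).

Answer: 6 18 18 6

Derivation:
After 1 (insert_before(18)): list=[18, 6, 9, 2, 1] cursor@6
After 2 (next): list=[18, 6, 9, 2, 1] cursor@9
After 3 (prev): list=[18, 6, 9, 2, 1] cursor@6
After 4 (prev): list=[18, 6, 9, 2, 1] cursor@18
After 5 (insert_before(47)): list=[47, 18, 6, 9, 2, 1] cursor@18
After 6 (next): list=[47, 18, 6, 9, 2, 1] cursor@6
After 7 (insert_after(37)): list=[47, 18, 6, 37, 9, 2, 1] cursor@6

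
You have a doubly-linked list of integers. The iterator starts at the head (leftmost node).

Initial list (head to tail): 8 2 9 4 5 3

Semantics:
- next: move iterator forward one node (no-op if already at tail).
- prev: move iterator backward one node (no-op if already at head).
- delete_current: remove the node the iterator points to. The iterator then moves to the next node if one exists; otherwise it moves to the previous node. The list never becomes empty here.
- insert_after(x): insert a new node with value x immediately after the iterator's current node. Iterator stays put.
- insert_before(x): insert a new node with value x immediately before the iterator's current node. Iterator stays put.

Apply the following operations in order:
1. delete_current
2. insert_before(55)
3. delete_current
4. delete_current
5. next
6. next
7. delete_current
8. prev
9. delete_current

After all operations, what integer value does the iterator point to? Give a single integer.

After 1 (delete_current): list=[2, 9, 4, 5, 3] cursor@2
After 2 (insert_before(55)): list=[55, 2, 9, 4, 5, 3] cursor@2
After 3 (delete_current): list=[55, 9, 4, 5, 3] cursor@9
After 4 (delete_current): list=[55, 4, 5, 3] cursor@4
After 5 (next): list=[55, 4, 5, 3] cursor@5
After 6 (next): list=[55, 4, 5, 3] cursor@3
After 7 (delete_current): list=[55, 4, 5] cursor@5
After 8 (prev): list=[55, 4, 5] cursor@4
After 9 (delete_current): list=[55, 5] cursor@5

Answer: 5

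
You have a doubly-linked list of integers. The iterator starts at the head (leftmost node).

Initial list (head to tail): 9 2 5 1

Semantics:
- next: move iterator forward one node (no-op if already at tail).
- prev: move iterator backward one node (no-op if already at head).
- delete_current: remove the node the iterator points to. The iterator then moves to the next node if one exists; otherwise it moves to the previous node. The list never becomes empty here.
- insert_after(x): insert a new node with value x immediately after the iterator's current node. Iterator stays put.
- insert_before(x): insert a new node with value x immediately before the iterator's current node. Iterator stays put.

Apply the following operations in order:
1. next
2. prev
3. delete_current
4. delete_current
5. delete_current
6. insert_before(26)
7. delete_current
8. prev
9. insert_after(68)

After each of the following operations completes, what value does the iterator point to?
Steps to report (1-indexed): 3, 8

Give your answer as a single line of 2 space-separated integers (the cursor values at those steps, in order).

After 1 (next): list=[9, 2, 5, 1] cursor@2
After 2 (prev): list=[9, 2, 5, 1] cursor@9
After 3 (delete_current): list=[2, 5, 1] cursor@2
After 4 (delete_current): list=[5, 1] cursor@5
After 5 (delete_current): list=[1] cursor@1
After 6 (insert_before(26)): list=[26, 1] cursor@1
After 7 (delete_current): list=[26] cursor@26
After 8 (prev): list=[26] cursor@26
After 9 (insert_after(68)): list=[26, 68] cursor@26

Answer: 2 26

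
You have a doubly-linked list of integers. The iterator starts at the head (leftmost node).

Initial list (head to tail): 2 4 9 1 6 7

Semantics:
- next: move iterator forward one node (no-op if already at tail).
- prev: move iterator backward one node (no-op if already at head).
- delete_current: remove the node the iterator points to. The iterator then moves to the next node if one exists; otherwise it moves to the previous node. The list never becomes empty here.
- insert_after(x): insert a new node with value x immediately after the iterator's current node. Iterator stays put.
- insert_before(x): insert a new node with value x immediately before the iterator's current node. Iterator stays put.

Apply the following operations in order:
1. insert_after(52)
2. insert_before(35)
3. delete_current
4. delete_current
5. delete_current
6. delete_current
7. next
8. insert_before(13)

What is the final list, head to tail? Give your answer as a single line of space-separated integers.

After 1 (insert_after(52)): list=[2, 52, 4, 9, 1, 6, 7] cursor@2
After 2 (insert_before(35)): list=[35, 2, 52, 4, 9, 1, 6, 7] cursor@2
After 3 (delete_current): list=[35, 52, 4, 9, 1, 6, 7] cursor@52
After 4 (delete_current): list=[35, 4, 9, 1, 6, 7] cursor@4
After 5 (delete_current): list=[35, 9, 1, 6, 7] cursor@9
After 6 (delete_current): list=[35, 1, 6, 7] cursor@1
After 7 (next): list=[35, 1, 6, 7] cursor@6
After 8 (insert_before(13)): list=[35, 1, 13, 6, 7] cursor@6

Answer: 35 1 13 6 7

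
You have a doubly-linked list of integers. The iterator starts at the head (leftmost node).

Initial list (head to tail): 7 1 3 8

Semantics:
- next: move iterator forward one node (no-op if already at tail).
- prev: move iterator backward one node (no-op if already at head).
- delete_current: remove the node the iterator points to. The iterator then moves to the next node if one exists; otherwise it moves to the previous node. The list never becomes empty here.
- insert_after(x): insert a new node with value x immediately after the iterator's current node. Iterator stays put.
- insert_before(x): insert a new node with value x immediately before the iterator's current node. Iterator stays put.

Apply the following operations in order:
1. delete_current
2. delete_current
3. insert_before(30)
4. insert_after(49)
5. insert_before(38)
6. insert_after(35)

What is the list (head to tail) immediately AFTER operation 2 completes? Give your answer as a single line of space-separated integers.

Answer: 3 8

Derivation:
After 1 (delete_current): list=[1, 3, 8] cursor@1
After 2 (delete_current): list=[3, 8] cursor@3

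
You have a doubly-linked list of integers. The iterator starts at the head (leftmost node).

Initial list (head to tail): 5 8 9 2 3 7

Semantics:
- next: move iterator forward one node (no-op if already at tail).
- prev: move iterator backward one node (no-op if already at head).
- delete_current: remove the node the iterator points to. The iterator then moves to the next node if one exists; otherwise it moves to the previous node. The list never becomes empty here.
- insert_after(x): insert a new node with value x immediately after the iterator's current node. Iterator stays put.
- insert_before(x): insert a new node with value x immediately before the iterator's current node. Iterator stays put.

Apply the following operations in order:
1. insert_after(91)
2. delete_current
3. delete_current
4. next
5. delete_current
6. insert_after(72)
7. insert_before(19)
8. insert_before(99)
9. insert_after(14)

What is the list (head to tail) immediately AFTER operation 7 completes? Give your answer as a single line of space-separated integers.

Answer: 8 19 2 72 3 7

Derivation:
After 1 (insert_after(91)): list=[5, 91, 8, 9, 2, 3, 7] cursor@5
After 2 (delete_current): list=[91, 8, 9, 2, 3, 7] cursor@91
After 3 (delete_current): list=[8, 9, 2, 3, 7] cursor@8
After 4 (next): list=[8, 9, 2, 3, 7] cursor@9
After 5 (delete_current): list=[8, 2, 3, 7] cursor@2
After 6 (insert_after(72)): list=[8, 2, 72, 3, 7] cursor@2
After 7 (insert_before(19)): list=[8, 19, 2, 72, 3, 7] cursor@2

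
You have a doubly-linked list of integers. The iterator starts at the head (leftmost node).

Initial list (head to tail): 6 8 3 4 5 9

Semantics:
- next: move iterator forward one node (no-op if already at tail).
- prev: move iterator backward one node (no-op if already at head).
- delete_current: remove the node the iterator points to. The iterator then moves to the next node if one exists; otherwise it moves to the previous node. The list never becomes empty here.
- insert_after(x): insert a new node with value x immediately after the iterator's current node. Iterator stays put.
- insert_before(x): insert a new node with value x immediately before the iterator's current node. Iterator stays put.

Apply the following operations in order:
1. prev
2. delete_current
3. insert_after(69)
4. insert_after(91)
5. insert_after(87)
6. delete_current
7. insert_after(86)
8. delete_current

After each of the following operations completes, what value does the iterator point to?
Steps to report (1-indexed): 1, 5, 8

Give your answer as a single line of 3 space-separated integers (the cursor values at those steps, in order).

Answer: 6 8 86

Derivation:
After 1 (prev): list=[6, 8, 3, 4, 5, 9] cursor@6
After 2 (delete_current): list=[8, 3, 4, 5, 9] cursor@8
After 3 (insert_after(69)): list=[8, 69, 3, 4, 5, 9] cursor@8
After 4 (insert_after(91)): list=[8, 91, 69, 3, 4, 5, 9] cursor@8
After 5 (insert_after(87)): list=[8, 87, 91, 69, 3, 4, 5, 9] cursor@8
After 6 (delete_current): list=[87, 91, 69, 3, 4, 5, 9] cursor@87
After 7 (insert_after(86)): list=[87, 86, 91, 69, 3, 4, 5, 9] cursor@87
After 8 (delete_current): list=[86, 91, 69, 3, 4, 5, 9] cursor@86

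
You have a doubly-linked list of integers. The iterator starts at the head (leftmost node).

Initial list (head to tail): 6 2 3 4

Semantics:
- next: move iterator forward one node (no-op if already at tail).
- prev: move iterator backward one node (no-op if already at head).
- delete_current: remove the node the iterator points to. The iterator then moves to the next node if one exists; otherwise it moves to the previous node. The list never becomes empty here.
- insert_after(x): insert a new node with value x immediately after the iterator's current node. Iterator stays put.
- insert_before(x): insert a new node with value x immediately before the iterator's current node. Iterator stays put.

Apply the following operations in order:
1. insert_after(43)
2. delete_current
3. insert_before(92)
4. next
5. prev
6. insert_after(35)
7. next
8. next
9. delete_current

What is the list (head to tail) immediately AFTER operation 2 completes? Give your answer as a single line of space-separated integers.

After 1 (insert_after(43)): list=[6, 43, 2, 3, 4] cursor@6
After 2 (delete_current): list=[43, 2, 3, 4] cursor@43

Answer: 43 2 3 4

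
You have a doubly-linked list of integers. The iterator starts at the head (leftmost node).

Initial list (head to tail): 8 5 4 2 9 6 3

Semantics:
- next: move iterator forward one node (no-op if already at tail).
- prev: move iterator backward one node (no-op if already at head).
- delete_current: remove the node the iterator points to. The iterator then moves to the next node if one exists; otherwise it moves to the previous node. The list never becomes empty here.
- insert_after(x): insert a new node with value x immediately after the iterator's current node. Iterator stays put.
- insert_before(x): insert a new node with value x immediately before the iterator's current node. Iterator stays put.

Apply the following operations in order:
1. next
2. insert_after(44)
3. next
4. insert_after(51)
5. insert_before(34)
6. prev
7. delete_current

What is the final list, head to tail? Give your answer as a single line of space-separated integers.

After 1 (next): list=[8, 5, 4, 2, 9, 6, 3] cursor@5
After 2 (insert_after(44)): list=[8, 5, 44, 4, 2, 9, 6, 3] cursor@5
After 3 (next): list=[8, 5, 44, 4, 2, 9, 6, 3] cursor@44
After 4 (insert_after(51)): list=[8, 5, 44, 51, 4, 2, 9, 6, 3] cursor@44
After 5 (insert_before(34)): list=[8, 5, 34, 44, 51, 4, 2, 9, 6, 3] cursor@44
After 6 (prev): list=[8, 5, 34, 44, 51, 4, 2, 9, 6, 3] cursor@34
After 7 (delete_current): list=[8, 5, 44, 51, 4, 2, 9, 6, 3] cursor@44

Answer: 8 5 44 51 4 2 9 6 3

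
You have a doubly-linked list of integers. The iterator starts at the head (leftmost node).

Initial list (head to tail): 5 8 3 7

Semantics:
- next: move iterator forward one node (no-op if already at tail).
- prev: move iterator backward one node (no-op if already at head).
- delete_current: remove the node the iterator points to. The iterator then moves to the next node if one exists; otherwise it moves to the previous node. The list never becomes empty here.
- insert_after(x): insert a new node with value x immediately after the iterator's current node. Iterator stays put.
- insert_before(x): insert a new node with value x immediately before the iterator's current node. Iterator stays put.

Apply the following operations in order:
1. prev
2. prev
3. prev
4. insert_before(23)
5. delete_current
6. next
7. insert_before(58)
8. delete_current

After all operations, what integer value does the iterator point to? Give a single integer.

Answer: 7

Derivation:
After 1 (prev): list=[5, 8, 3, 7] cursor@5
After 2 (prev): list=[5, 8, 3, 7] cursor@5
After 3 (prev): list=[5, 8, 3, 7] cursor@5
After 4 (insert_before(23)): list=[23, 5, 8, 3, 7] cursor@5
After 5 (delete_current): list=[23, 8, 3, 7] cursor@8
After 6 (next): list=[23, 8, 3, 7] cursor@3
After 7 (insert_before(58)): list=[23, 8, 58, 3, 7] cursor@3
After 8 (delete_current): list=[23, 8, 58, 7] cursor@7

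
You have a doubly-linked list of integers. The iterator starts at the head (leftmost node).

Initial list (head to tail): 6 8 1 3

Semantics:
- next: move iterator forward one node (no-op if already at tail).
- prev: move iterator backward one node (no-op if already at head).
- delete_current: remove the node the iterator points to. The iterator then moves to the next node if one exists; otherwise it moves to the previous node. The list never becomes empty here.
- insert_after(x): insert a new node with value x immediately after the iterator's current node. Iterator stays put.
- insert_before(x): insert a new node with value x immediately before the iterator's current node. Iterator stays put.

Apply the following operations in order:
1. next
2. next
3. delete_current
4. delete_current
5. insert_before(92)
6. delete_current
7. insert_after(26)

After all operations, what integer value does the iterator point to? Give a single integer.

Answer: 92

Derivation:
After 1 (next): list=[6, 8, 1, 3] cursor@8
After 2 (next): list=[6, 8, 1, 3] cursor@1
After 3 (delete_current): list=[6, 8, 3] cursor@3
After 4 (delete_current): list=[6, 8] cursor@8
After 5 (insert_before(92)): list=[6, 92, 8] cursor@8
After 6 (delete_current): list=[6, 92] cursor@92
After 7 (insert_after(26)): list=[6, 92, 26] cursor@92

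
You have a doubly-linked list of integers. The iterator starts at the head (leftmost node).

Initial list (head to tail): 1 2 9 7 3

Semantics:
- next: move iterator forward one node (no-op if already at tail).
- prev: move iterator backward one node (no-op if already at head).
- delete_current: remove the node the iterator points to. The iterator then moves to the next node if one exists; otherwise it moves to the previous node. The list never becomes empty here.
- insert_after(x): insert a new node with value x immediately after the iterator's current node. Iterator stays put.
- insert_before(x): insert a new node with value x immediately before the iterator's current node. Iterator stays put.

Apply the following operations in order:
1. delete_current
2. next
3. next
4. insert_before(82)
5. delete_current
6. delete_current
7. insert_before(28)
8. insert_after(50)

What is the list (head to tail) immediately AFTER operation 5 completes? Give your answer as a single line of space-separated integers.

Answer: 2 9 82 3

Derivation:
After 1 (delete_current): list=[2, 9, 7, 3] cursor@2
After 2 (next): list=[2, 9, 7, 3] cursor@9
After 3 (next): list=[2, 9, 7, 3] cursor@7
After 4 (insert_before(82)): list=[2, 9, 82, 7, 3] cursor@7
After 5 (delete_current): list=[2, 9, 82, 3] cursor@3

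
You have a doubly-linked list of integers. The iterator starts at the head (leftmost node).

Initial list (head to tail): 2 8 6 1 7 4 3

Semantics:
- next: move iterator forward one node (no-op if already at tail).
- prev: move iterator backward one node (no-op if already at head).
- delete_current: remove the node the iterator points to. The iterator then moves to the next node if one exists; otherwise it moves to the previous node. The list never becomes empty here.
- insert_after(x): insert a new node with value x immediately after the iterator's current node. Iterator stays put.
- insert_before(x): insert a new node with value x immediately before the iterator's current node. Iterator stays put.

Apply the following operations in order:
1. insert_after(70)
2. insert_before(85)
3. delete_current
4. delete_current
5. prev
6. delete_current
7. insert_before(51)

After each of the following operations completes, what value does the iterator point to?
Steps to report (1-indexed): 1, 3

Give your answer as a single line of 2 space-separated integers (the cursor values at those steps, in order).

After 1 (insert_after(70)): list=[2, 70, 8, 6, 1, 7, 4, 3] cursor@2
After 2 (insert_before(85)): list=[85, 2, 70, 8, 6, 1, 7, 4, 3] cursor@2
After 3 (delete_current): list=[85, 70, 8, 6, 1, 7, 4, 3] cursor@70
After 4 (delete_current): list=[85, 8, 6, 1, 7, 4, 3] cursor@8
After 5 (prev): list=[85, 8, 6, 1, 7, 4, 3] cursor@85
After 6 (delete_current): list=[8, 6, 1, 7, 4, 3] cursor@8
After 7 (insert_before(51)): list=[51, 8, 6, 1, 7, 4, 3] cursor@8

Answer: 2 70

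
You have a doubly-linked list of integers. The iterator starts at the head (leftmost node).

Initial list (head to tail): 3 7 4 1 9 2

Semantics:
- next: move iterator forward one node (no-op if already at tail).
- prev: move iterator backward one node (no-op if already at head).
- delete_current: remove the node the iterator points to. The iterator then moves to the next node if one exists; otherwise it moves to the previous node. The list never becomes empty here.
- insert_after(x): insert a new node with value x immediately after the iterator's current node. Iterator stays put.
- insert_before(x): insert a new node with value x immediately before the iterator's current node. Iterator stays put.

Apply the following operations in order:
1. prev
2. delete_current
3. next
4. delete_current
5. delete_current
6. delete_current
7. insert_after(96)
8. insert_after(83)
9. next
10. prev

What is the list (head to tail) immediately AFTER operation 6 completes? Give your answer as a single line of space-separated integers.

Answer: 7 2

Derivation:
After 1 (prev): list=[3, 7, 4, 1, 9, 2] cursor@3
After 2 (delete_current): list=[7, 4, 1, 9, 2] cursor@7
After 3 (next): list=[7, 4, 1, 9, 2] cursor@4
After 4 (delete_current): list=[7, 1, 9, 2] cursor@1
After 5 (delete_current): list=[7, 9, 2] cursor@9
After 6 (delete_current): list=[7, 2] cursor@2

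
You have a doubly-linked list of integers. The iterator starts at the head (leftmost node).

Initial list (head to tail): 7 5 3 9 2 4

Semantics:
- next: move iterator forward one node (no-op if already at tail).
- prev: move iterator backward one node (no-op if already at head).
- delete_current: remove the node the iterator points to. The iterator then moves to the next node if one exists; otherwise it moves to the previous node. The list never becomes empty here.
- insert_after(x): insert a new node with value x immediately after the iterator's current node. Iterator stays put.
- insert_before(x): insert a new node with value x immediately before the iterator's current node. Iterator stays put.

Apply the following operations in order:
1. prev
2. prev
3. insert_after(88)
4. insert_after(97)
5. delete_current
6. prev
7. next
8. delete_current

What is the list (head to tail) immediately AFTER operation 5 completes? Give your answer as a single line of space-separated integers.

After 1 (prev): list=[7, 5, 3, 9, 2, 4] cursor@7
After 2 (prev): list=[7, 5, 3, 9, 2, 4] cursor@7
After 3 (insert_after(88)): list=[7, 88, 5, 3, 9, 2, 4] cursor@7
After 4 (insert_after(97)): list=[7, 97, 88, 5, 3, 9, 2, 4] cursor@7
After 5 (delete_current): list=[97, 88, 5, 3, 9, 2, 4] cursor@97

Answer: 97 88 5 3 9 2 4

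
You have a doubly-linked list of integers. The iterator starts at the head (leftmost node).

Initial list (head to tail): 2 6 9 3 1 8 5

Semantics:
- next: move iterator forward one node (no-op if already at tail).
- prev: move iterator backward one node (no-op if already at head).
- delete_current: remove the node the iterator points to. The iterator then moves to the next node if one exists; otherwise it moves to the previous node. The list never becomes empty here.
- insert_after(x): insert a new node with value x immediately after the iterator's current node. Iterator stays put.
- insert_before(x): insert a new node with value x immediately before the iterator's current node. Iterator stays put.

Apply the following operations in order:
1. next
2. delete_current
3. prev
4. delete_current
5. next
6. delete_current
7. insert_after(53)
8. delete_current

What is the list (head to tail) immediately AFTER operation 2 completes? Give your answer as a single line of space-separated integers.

After 1 (next): list=[2, 6, 9, 3, 1, 8, 5] cursor@6
After 2 (delete_current): list=[2, 9, 3, 1, 8, 5] cursor@9

Answer: 2 9 3 1 8 5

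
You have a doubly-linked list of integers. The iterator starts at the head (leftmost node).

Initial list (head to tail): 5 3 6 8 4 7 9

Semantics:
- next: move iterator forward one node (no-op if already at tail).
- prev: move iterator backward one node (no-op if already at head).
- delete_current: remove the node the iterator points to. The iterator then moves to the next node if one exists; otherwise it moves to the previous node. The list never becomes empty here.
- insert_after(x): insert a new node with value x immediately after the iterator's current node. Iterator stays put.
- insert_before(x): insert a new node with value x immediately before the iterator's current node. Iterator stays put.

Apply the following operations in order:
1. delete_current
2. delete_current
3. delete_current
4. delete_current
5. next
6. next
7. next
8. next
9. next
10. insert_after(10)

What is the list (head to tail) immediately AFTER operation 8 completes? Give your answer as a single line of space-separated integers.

Answer: 4 7 9

Derivation:
After 1 (delete_current): list=[3, 6, 8, 4, 7, 9] cursor@3
After 2 (delete_current): list=[6, 8, 4, 7, 9] cursor@6
After 3 (delete_current): list=[8, 4, 7, 9] cursor@8
After 4 (delete_current): list=[4, 7, 9] cursor@4
After 5 (next): list=[4, 7, 9] cursor@7
After 6 (next): list=[4, 7, 9] cursor@9
After 7 (next): list=[4, 7, 9] cursor@9
After 8 (next): list=[4, 7, 9] cursor@9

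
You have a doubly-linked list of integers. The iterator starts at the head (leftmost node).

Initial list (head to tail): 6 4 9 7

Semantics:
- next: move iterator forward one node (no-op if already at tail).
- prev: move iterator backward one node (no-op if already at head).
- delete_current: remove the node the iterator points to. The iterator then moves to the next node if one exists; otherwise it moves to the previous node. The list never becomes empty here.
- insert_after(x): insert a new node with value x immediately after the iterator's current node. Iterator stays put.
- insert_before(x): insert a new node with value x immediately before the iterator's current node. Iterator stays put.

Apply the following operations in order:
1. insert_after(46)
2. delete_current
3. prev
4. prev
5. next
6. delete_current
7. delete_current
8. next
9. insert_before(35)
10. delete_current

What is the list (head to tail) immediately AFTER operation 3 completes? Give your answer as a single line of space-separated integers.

After 1 (insert_after(46)): list=[6, 46, 4, 9, 7] cursor@6
After 2 (delete_current): list=[46, 4, 9, 7] cursor@46
After 3 (prev): list=[46, 4, 9, 7] cursor@46

Answer: 46 4 9 7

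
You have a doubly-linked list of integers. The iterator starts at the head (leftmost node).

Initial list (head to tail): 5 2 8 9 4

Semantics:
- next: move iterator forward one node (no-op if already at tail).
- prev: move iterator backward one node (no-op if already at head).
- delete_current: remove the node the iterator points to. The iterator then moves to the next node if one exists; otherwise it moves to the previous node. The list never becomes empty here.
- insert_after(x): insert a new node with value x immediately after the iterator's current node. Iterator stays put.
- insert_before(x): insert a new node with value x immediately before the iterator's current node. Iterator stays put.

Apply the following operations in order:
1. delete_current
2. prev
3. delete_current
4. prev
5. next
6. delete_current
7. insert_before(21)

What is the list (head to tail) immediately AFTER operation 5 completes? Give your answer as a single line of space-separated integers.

Answer: 8 9 4

Derivation:
After 1 (delete_current): list=[2, 8, 9, 4] cursor@2
After 2 (prev): list=[2, 8, 9, 4] cursor@2
After 3 (delete_current): list=[8, 9, 4] cursor@8
After 4 (prev): list=[8, 9, 4] cursor@8
After 5 (next): list=[8, 9, 4] cursor@9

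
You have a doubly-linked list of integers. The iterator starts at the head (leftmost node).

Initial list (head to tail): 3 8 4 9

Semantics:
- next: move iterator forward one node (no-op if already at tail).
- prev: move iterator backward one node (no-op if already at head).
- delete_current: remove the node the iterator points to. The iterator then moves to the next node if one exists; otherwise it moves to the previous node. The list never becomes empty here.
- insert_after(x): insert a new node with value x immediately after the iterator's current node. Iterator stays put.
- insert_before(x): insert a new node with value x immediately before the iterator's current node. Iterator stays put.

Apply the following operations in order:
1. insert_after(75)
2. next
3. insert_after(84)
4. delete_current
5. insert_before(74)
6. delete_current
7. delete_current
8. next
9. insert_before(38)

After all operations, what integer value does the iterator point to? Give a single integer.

After 1 (insert_after(75)): list=[3, 75, 8, 4, 9] cursor@3
After 2 (next): list=[3, 75, 8, 4, 9] cursor@75
After 3 (insert_after(84)): list=[3, 75, 84, 8, 4, 9] cursor@75
After 4 (delete_current): list=[3, 84, 8, 4, 9] cursor@84
After 5 (insert_before(74)): list=[3, 74, 84, 8, 4, 9] cursor@84
After 6 (delete_current): list=[3, 74, 8, 4, 9] cursor@8
After 7 (delete_current): list=[3, 74, 4, 9] cursor@4
After 8 (next): list=[3, 74, 4, 9] cursor@9
After 9 (insert_before(38)): list=[3, 74, 4, 38, 9] cursor@9

Answer: 9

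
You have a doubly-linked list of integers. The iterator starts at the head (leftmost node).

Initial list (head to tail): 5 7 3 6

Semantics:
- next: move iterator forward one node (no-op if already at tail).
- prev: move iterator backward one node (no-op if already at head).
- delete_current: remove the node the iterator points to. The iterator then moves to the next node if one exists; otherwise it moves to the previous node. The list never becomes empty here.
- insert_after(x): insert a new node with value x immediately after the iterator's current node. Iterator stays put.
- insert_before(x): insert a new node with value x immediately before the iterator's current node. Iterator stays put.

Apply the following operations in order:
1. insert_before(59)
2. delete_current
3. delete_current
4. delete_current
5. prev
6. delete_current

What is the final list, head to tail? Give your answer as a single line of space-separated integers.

After 1 (insert_before(59)): list=[59, 5, 7, 3, 6] cursor@5
After 2 (delete_current): list=[59, 7, 3, 6] cursor@7
After 3 (delete_current): list=[59, 3, 6] cursor@3
After 4 (delete_current): list=[59, 6] cursor@6
After 5 (prev): list=[59, 6] cursor@59
After 6 (delete_current): list=[6] cursor@6

Answer: 6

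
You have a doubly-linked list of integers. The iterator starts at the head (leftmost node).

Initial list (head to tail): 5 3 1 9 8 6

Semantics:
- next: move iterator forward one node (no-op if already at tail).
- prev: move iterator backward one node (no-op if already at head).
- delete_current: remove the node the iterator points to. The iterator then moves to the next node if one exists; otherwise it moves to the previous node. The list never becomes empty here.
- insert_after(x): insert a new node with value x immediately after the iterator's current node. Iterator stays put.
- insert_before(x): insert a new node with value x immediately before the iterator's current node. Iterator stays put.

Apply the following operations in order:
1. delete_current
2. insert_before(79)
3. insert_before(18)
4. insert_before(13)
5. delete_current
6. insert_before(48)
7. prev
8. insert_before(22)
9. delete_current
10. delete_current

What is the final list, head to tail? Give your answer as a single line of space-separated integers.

After 1 (delete_current): list=[3, 1, 9, 8, 6] cursor@3
After 2 (insert_before(79)): list=[79, 3, 1, 9, 8, 6] cursor@3
After 3 (insert_before(18)): list=[79, 18, 3, 1, 9, 8, 6] cursor@3
After 4 (insert_before(13)): list=[79, 18, 13, 3, 1, 9, 8, 6] cursor@3
After 5 (delete_current): list=[79, 18, 13, 1, 9, 8, 6] cursor@1
After 6 (insert_before(48)): list=[79, 18, 13, 48, 1, 9, 8, 6] cursor@1
After 7 (prev): list=[79, 18, 13, 48, 1, 9, 8, 6] cursor@48
After 8 (insert_before(22)): list=[79, 18, 13, 22, 48, 1, 9, 8, 6] cursor@48
After 9 (delete_current): list=[79, 18, 13, 22, 1, 9, 8, 6] cursor@1
After 10 (delete_current): list=[79, 18, 13, 22, 9, 8, 6] cursor@9

Answer: 79 18 13 22 9 8 6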